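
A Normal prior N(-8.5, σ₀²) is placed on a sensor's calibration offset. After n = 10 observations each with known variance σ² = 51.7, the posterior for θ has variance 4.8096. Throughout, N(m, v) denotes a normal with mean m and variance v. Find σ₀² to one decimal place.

σ₀² = 69.0

For the Normal–Normal model with known σ², precisions add: τ_n = τ₀ + n/σ².
So 1/σ₀² = 1/4.8096 − 10/51.7 = 0.207917 − 0.193424 = 0.014493.
Hence σ₀² = 1/0.014493 ≈ 69.0.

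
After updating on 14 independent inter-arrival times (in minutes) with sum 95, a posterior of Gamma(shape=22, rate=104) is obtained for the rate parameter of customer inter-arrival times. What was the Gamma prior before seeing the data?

Gamma–exponential conjugacy: posterior shape = α + n, posterior rate = β + Σtᵢ.
So α = 22 − 14 = 8 and β = 104 − 95 = 9.

Gamma(shape=8, rate=9)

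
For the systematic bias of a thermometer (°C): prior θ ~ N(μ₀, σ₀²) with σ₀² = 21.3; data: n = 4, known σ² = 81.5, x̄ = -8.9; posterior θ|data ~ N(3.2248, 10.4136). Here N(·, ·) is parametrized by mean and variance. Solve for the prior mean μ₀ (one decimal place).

With known observation variance, the Normal–Normal posterior has precision τ_n = τ₀ + n/σ² and mean μ_n = (τ₀μ₀ + (n/σ²)x̄)/τ_n.
Here τ₀ = 1/21.3 = 0.046948 and τ_data = 4/81.5 = 0.049080, so τ_n = 0.096028.
Rearranging for μ₀: μ₀ = (μ_n·τ_n − τ_data·x̄)/τ₀ = (3.2248·0.096028 − 0.049080·-8.9) / 0.046948 = 0.746483/0.046948 ≈ 15.9.

μ₀ = 15.9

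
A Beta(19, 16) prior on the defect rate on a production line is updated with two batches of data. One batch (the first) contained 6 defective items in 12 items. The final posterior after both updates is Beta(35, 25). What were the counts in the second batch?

Sequential conjugate updates are equivalent to a single update on the pooled data, so total successes = posterior α − prior α and total failures = posterior β − prior β.
Total across both batches: 35−19=16 defective items, 25−16=9 good items.
Subtract the first batch: 16−6=10 defective items and 9−6=3 good items.

10 defective items and 3 good items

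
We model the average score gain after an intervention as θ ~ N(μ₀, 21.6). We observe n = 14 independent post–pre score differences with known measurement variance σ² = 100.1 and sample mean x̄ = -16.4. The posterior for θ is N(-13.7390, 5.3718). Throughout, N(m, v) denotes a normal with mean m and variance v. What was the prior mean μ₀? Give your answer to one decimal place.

μ₀ = -5.7

The posterior mean is a precision-weighted average: μ_n = (τ₀μ₀ + τ_data·x̄)/(τ₀+τ_data), with τ₀=1/σ₀² and τ_data=n/σ².
Here τ₀ = 1/21.6 = 0.046296 and τ_data = 14/100.1 = 0.139860, so τ_n = 0.186156.
Rearranging for μ₀: μ₀ = (μ_n·τ_n − τ_data·x̄)/τ₀ = (-13.7390·0.186156 − 0.139860·-16.4) / 0.046296 = -0.263893/0.046296 ≈ -5.7.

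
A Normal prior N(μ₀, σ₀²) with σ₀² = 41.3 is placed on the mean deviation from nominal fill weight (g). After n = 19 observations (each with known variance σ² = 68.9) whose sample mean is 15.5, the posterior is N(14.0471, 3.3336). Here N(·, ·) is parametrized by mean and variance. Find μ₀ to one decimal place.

μ₀ = -2.5

The posterior mean is a precision-weighted average: μ_n = (τ₀μ₀ + τ_data·x̄)/(τ₀+τ_data), with τ₀=1/σ₀² and τ_data=n/σ².
Here τ₀ = 1/41.3 = 0.024213 and τ_data = 19/68.9 = 0.275762, so τ_n = 0.299975.
Rearranging for μ₀: μ₀ = (μ_n·τ_n − τ_data·x̄)/τ₀ = (14.0471·0.299975 − 0.275762·15.5) / 0.024213 = -0.060532/0.024213 ≈ -2.5.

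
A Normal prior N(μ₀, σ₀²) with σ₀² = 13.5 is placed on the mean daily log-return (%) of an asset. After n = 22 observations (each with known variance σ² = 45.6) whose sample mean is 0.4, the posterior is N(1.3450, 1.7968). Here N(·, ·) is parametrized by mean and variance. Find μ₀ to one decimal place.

With known observation variance, the Normal–Normal posterior has precision τ_n = τ₀ + n/σ² and mean μ_n = (τ₀μ₀ + (n/σ²)x̄)/τ_n.
Here τ₀ = 1/13.5 = 0.074074 and τ_data = 22/45.6 = 0.482456, so τ_n = 0.556530.
Rearranging for μ₀: μ₀ = (μ_n·τ_n − τ_data·x̄)/τ₀ = (1.3450·0.556530 − 0.482456·0.4) / 0.074074 = 0.555550/0.074074 ≈ 7.5.

μ₀ = 7.5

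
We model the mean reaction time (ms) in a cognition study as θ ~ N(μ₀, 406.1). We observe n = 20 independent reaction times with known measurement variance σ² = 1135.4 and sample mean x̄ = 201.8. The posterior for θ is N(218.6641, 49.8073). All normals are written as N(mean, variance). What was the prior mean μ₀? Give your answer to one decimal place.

μ₀ = 339.3

The posterior mean is a precision-weighted average: μ_n = (τ₀μ₀ + τ_data·x̄)/(τ₀+τ_data), with τ₀=1/σ₀² and τ_data=n/σ².
Here τ₀ = 1/406.1 = 0.002462 and τ_data = 20/1135.4 = 0.017615, so τ_n = 0.020077.
Rearranging for μ₀: μ₀ = (μ_n·τ_n − τ_data·x̄)/τ₀ = (218.6641·0.020077 − 0.017615·201.8) / 0.002462 = 0.835412/0.002462 ≈ 339.3.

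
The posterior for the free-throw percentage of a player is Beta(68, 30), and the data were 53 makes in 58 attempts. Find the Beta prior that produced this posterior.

Beta is conjugate to the binomial likelihood: posterior = Beta(α+s, β+f).
So α = 68 − 53 = 15 and β = 30 − 5 = 25.

Beta(15, 25)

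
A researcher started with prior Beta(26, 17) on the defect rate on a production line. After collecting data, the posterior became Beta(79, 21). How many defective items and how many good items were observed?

Beta is conjugate to the binomial likelihood: posterior = Beta(a+s, b+f).
So s = 79 − 26 = 53 and f = 21 − 17 = 4.

53 defective items and 4 good items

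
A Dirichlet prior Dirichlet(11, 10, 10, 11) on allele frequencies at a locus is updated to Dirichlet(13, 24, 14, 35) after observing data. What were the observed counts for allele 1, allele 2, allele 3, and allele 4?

For a Dirichlet(α) prior with multinomial counts c, the posterior is Dirichlet(α + c) componentwise.
Counts are posterior − prior componentwise: 13−11=2, 24−10=14, 14−10=4, 35−11=24.

counts (2, 14, 4, 24)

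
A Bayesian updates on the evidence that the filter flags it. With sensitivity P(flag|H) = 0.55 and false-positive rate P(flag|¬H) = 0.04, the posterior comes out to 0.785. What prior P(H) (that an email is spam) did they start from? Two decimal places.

Bayes' rule in odds form gives O(H|E) = O(H)·[P(E|H)/P(E|¬H)], hence O(H) = O(H|E)/LR.
Posterior odds = 0.785/(1−0.785) = 3.6512. LR = 0.55/0.04 = 13.7500.
Prior odds = 3.6512/13.7500 = 0.2655, so P(H) = 0.2655/(1+0.2655) ≈ 0.21.

P(H) = 0.21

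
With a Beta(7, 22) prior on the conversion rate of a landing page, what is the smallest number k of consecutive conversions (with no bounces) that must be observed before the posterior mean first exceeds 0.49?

After k conversions and 0 bounces the posterior is Beta(7+k, 22), with mean (7+k)/(7+22+k).
Set (7+k)/(29+k) > 0.49 and solve: k > (0.49·29 − 7)/(1 − 0.49) = 14.137.
The smallest integer exceeding 14.137 is 15.

k = 15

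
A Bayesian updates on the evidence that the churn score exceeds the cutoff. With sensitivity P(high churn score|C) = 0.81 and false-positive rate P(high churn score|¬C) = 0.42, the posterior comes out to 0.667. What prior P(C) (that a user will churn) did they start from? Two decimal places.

Bayes' rule in odds form gives O(C|E) = O(C)·[P(E|C)/P(E|¬C)], hence O(C) = O(C|E)/LR.
Posterior odds = 0.667/(1−0.667) = 2.0030. LR = 0.81/0.42 = 1.9286.
Prior odds = 2.0030/1.9286 = 1.0386, so P(C) = 1.0386/(1+1.0386) ≈ 0.51.

P(C) = 0.51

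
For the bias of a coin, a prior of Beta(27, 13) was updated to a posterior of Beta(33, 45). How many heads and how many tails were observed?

6 heads and 32 tails

Beta is conjugate to the binomial likelihood: posterior = Beta(α+s, β+f).
Match parameters: s=33−27=6, f=45−13=32.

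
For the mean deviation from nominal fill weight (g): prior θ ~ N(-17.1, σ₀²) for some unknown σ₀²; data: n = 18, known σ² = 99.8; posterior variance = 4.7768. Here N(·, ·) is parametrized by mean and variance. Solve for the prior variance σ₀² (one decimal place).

For the Normal–Normal model with known σ², precisions add: τ_n = τ₀ + n/σ².
So 1/σ₀² = 1/4.7768 − 18/99.8 = 0.209345 − 0.180361 = 0.028984.
Hence σ₀² = 1/0.028984 ≈ 34.5.

σ₀² = 34.5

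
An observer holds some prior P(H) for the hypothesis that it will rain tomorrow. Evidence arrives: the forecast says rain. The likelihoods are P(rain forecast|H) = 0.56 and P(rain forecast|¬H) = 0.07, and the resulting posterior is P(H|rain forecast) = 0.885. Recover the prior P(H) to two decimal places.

P(H) = 0.49

In odds form, posterior odds = prior odds × likelihood ratio, so prior odds = posterior odds ÷ LR.
Posterior odds = 0.885/(1−0.885) = 7.6957. LR = 0.56/0.07 = 8.0000.
Prior odds = 7.6957/8.0000 = 0.9620, so P(H) = 0.9620/(1+0.9620) ≈ 0.49.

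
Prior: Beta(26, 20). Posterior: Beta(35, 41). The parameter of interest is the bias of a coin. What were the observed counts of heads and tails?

A Beta(α, β) prior with s successes and f failures in binomial data gives a Beta(α+s, β+f) posterior.
Match parameters: s=35−26=9, f=41−20=21.

9 heads and 21 tails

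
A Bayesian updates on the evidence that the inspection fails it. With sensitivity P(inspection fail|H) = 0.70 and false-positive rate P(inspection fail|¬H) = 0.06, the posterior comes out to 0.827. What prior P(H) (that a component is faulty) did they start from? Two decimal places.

P(H) = 0.29

In odds form, posterior odds = prior odds × likelihood ratio, so prior odds = posterior odds ÷ LR.
Posterior odds = 0.827/(1−0.827) = 4.7803. LR = 0.70/0.06 = 11.6667.
Prior odds = 4.7803/11.6667 = 0.4097, so P(H) = 0.4097/(1+0.4097) ≈ 0.29.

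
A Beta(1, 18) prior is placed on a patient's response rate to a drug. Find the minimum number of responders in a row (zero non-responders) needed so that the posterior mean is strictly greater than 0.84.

After k responders and 0 non-responders the posterior is Beta(1+k, 18), with mean (1+k)/(1+18+k).
Set (1+k)/(19+k) > 0.84 and solve: k > (0.84·19 − 1)/(1 − 0.84) = 93.500.
The smallest integer exceeding 93.500 is 94, and checking k=94: (95)/(113) = 0.8407 > 0.84.

k = 94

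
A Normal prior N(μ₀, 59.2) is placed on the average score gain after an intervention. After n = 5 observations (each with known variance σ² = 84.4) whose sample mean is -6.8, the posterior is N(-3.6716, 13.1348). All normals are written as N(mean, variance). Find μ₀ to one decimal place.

μ₀ = 7.3

With known observation variance, the Normal–Normal posterior has precision τ_n = τ₀ + n/σ² and mean μ_n = (τ₀μ₀ + (n/σ²)x̄)/τ_n.
Here τ₀ = 1/59.2 = 0.016892 and τ_data = 5/84.4 = 0.059242, so τ_n = 0.076134.
Rearranging for μ₀: μ₀ = (μ_n·τ_n − τ_data·x̄)/τ₀ = (-3.6716·0.076134 − 0.059242·-6.8) / 0.016892 = 0.123312/0.016892 ≈ 7.3.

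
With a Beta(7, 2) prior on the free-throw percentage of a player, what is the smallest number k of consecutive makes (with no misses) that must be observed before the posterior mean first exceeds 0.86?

k = 6

After k makes and 0 misses the posterior is Beta(7+k, 2), with mean (7+k)/(7+2+k).
Set (7+k)/(9+k) > 0.86 and solve: k > (0.86·9 − 7)/(1 − 0.86) = 5.286.
The smallest integer exceeding 5.286 is 6, and checking k=6: (13)/(15) = 0.8667 > 0.86.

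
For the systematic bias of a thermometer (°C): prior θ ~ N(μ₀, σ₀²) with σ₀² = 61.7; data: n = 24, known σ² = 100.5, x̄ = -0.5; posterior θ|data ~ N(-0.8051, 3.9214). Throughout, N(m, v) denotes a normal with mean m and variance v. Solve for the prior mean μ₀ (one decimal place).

μ₀ = -5.3

With known observation variance, the Normal–Normal posterior has precision τ_n = τ₀ + n/σ² and mean μ_n = (τ₀μ₀ + (n/σ²)x̄)/τ_n.
Here τ₀ = 1/61.7 = 0.016207 and τ_data = 24/100.5 = 0.238806, so τ_n = 0.255013.
Rearranging for μ₀: μ₀ = (μ_n·τ_n − τ_data·x̄)/τ₀ = (-0.8051·0.255013 − 0.238806·-0.5) / 0.016207 = -0.085908/0.016207 ≈ -5.3.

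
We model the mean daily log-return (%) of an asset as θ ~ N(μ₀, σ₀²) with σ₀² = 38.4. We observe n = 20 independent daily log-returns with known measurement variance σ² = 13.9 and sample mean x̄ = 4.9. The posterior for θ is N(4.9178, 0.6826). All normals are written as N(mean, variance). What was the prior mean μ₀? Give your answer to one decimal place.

μ₀ = 5.9

With known observation variance, the Normal–Normal posterior has precision τ_n = τ₀ + n/σ² and mean μ_n = (τ₀μ₀ + (n/σ²)x̄)/τ_n.
Here τ₀ = 1/38.4 = 0.026042 and τ_data = 20/13.9 = 1.438849, so τ_n = 1.464891.
Rearranging for μ₀: μ₀ = (μ_n·τ_n − τ_data·x̄)/τ₀ = (4.9178·1.464891 − 1.438849·4.9) / 0.026042 = 0.153681/0.026042 ≈ 5.9.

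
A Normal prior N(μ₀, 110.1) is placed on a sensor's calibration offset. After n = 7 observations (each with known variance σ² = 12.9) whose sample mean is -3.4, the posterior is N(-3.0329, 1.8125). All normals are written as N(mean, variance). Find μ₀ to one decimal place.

The posterior mean is a precision-weighted average: μ_n = (τ₀μ₀ + τ_data·x̄)/(τ₀+τ_data), with τ₀=1/σ₀² and τ_data=n/σ².
Here τ₀ = 1/110.1 = 0.009083 and τ_data = 7/12.9 = 0.542636, so τ_n = 0.551719.
Rearranging for μ₀: μ₀ = (μ_n·τ_n − τ_data·x̄)/τ₀ = (-3.0329·0.551719 − 0.542636·-3.4) / 0.009083 = 0.171654/0.009083 ≈ 18.9.

μ₀ = 18.9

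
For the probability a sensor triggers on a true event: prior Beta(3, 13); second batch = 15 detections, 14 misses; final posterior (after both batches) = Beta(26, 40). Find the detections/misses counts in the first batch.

8 detections and 13 misses

Sequential conjugate updates are equivalent to a single update on the pooled data, so total successes = posterior α − prior α and total failures = posterior β − prior β.
Total across both batches: 26−3=23 detections, 40−13=27 misses.
Subtract the second batch: 23−15=8 detections and 27−14=13 misses.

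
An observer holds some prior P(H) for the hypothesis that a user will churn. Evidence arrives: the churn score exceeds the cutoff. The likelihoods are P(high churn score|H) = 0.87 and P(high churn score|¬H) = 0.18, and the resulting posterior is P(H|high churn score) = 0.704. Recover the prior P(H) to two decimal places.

P(H) = 0.33

Bayes' rule in odds form gives O(H|E) = O(H)·[P(E|H)/P(E|¬H)], hence O(H) = O(H|E)/LR.
Posterior odds = 0.704/(1−0.704) = 2.3784. LR = 0.87/0.18 = 4.8333.
Prior odds = 2.3784/4.8333 = 0.4921, so P(H) = 0.4921/(1+0.4921) ≈ 0.33.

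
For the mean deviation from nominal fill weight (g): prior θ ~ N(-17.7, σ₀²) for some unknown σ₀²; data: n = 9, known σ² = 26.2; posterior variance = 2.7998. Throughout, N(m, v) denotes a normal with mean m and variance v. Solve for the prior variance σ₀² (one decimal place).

Posterior precision equals prior precision plus data precision: 1/σ_n² = 1/σ₀² + n/σ².
So 1/σ₀² = 1/2.7998 − 9/26.2 = 0.357168 − 0.343511 = 0.013657.
Hence σ₀² = 1/0.013657 ≈ 73.2.

σ₀² = 73.2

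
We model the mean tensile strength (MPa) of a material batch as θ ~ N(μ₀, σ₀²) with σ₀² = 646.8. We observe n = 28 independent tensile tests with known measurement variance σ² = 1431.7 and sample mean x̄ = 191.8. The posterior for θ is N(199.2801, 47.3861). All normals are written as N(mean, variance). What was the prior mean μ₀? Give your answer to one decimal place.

μ₀ = 293.9

With known observation variance, the Normal–Normal posterior has precision τ_n = τ₀ + n/σ² and mean μ_n = (τ₀μ₀ + (n/σ²)x̄)/τ_n.
Here τ₀ = 1/646.8 = 0.001546 and τ_data = 28/1431.7 = 0.019557, so τ_n = 0.021103.
Rearranging for μ₀: μ₀ = (μ_n·τ_n − τ_data·x̄)/τ₀ = (199.2801·0.021103 − 0.019557·191.8) / 0.001546 = 0.454375/0.001546 ≈ 293.9.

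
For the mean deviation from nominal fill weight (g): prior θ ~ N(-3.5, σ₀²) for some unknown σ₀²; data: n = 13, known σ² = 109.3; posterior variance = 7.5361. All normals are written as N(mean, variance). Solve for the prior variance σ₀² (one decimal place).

σ₀² = 72.7

Posterior precision equals prior precision plus data precision: 1/σ_n² = 1/σ₀² + n/σ².
So 1/σ₀² = 1/7.5361 − 13/109.3 = 0.132695 − 0.118939 = 0.013756.
Hence σ₀² = 1/0.013756 ≈ 72.7.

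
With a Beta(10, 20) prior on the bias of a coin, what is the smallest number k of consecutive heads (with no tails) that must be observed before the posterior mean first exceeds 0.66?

k = 29

After k heads and 0 tails the posterior is Beta(10+k, 20), with mean (10+k)/(10+20+k).
Set (10+k)/(30+k) > 0.66 and solve: k > (0.66·30 − 10)/(1 − 0.66) = 28.824.
The smallest integer exceeding 28.824 is 29, and checking k=29: (39)/(59) = 0.6610 > 0.66.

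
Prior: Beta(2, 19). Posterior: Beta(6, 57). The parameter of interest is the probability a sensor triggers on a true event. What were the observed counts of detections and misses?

4 detections and 38 misses

Beta is conjugate to the binomial likelihood: posterior = Beta(a+s, b+f).
So s = 6 − 2 = 4 and f = 57 − 19 = 38.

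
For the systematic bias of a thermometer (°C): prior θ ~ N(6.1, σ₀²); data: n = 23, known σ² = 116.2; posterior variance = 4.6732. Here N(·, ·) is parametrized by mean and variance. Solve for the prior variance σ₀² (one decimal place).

σ₀² = 62.3

For the Normal–Normal model with known σ², precisions add: τ_n = τ₀ + n/σ².
So 1/σ₀² = 1/4.6732 − 23/116.2 = 0.213986 − 0.197935 = 0.016051.
Hence σ₀² = 1/0.016051 ≈ 62.3.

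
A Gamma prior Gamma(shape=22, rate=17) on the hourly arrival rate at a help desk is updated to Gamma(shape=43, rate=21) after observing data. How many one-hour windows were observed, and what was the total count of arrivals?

n = 4 one-hour windows with total 21 arrivals

Gamma–Poisson conjugacy: posterior shape = α + Σxᵢ, posterior rate = β + n.
Matching: Σxᵢ = 43 − 22 = 21 and n = 21 − 17 = 4.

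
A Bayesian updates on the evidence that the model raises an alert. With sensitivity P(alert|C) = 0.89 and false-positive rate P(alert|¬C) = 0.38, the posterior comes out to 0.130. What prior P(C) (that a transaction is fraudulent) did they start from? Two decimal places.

In odds form, posterior odds = prior odds × likelihood ratio, so prior odds = posterior odds ÷ LR.
Posterior odds = 0.130/(1−0.130) = 0.1494. LR = 0.89/0.38 = 2.3421.
Prior odds = 0.1494/2.3421 = 0.0638, so P(C) = 0.0638/(1+0.0638) ≈ 0.06.

P(C) = 0.06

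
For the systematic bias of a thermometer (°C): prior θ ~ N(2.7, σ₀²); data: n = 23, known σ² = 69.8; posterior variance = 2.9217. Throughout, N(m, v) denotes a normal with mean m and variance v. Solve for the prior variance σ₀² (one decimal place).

For the Normal–Normal model with known σ², precisions add: τ_n = τ₀ + n/σ².
So 1/σ₀² = 1/2.9217 − 23/69.8 = 0.342266 − 0.329513 = 0.012753.
Hence σ₀² = 1/0.012753 ≈ 78.4.

σ₀² = 78.4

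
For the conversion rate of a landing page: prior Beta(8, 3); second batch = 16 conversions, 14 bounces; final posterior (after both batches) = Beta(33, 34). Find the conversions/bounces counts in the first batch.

9 conversions and 17 bounces

Sequential conjugate updates are equivalent to a single update on the pooled data, so total successes = posterior α − prior α and total failures = posterior β − prior β.
Total across both batches: 33−8=25 conversions, 34−3=31 bounces.
Subtract the second batch: 25−16=9 conversions and 31−14=17 bounces.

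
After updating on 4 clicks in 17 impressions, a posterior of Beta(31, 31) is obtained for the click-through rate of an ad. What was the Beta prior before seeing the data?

Under Beta–binomial conjugacy the posterior parameters are (a+s, b+f).
So a = 31 − 4 = 27 and b = 31 − 13 = 18.

Beta(27, 18)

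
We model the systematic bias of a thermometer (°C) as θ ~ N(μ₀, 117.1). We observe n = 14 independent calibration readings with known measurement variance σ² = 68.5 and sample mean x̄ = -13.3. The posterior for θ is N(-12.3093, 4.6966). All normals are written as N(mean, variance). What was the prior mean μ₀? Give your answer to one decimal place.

With known observation variance, the Normal–Normal posterior has precision τ_n = τ₀ + n/σ² and mean μ_n = (τ₀μ₀ + (n/σ²)x̄)/τ_n.
Here τ₀ = 1/117.1 = 0.008540 and τ_data = 14/68.5 = 0.204380, so τ_n = 0.212920.
Rearranging for μ₀: μ₀ = (μ_n·τ_n − τ_data·x̄)/τ₀ = (-12.3093·0.212920 − 0.204380·-13.3) / 0.008540 = 0.097358/0.008540 ≈ 11.4.

μ₀ = 11.4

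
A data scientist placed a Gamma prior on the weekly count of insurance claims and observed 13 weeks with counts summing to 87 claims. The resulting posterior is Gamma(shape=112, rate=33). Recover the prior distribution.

Gamma–Poisson conjugacy: posterior shape = α + Σxᵢ, posterior rate = β + n.
So α = 112 − 87 = 25 and β = 33 − 13 = 20.

Gamma(shape=25, rate=20)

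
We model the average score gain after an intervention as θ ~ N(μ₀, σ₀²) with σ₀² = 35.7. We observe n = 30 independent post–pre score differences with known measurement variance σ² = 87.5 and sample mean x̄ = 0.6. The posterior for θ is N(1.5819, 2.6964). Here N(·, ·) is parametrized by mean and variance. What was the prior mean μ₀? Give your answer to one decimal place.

μ₀ = 13.6

The posterior mean is a precision-weighted average: μ_n = (τ₀μ₀ + τ_data·x̄)/(τ₀+τ_data), with τ₀=1/σ₀² and τ_data=n/σ².
Here τ₀ = 1/35.7 = 0.028011 and τ_data = 30/87.5 = 0.342857, so τ_n = 0.370868.
Rearranging for μ₀: μ₀ = (μ_n·τ_n − τ_data·x̄)/τ₀ = (1.5819·0.370868 − 0.342857·0.6) / 0.028011 = 0.380962/0.028011 ≈ 13.6.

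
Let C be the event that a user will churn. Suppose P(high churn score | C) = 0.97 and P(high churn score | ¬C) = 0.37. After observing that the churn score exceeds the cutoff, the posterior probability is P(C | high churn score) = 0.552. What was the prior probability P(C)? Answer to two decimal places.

P(C) = 0.32

Bayes' rule in odds form gives O(C|E) = O(C)·[P(E|C)/P(E|¬C)], hence O(C) = O(C|E)/LR.
Posterior odds = 0.552/(1−0.552) = 1.2321. LR = 0.97/0.37 = 2.6216.
Prior odds = 1.2321/2.6216 = 0.4700, so P(C) = 0.4700/(1+0.4700) ≈ 0.32.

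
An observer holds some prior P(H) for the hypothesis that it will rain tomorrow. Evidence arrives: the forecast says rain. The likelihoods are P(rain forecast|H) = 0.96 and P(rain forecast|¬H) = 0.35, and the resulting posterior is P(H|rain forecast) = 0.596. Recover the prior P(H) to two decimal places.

In odds form, posterior odds = prior odds × likelihood ratio, so prior odds = posterior odds ÷ LR.
Posterior odds = 0.596/(1−0.596) = 1.4752. LR = 0.96/0.35 = 2.7429.
Prior odds = 1.4752/2.7429 = 0.5378, so P(H) = 0.5378/(1+0.5378) ≈ 0.35.

P(H) = 0.35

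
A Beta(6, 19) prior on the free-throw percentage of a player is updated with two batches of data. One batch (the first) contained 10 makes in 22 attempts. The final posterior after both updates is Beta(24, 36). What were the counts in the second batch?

8 makes and 5 misses

Sequential conjugate updates are equivalent to a single update on the pooled data, so total successes = posterior α − prior α and total failures = posterior β − prior β.
Total across both batches: 24−6=18 makes, 36−19=17 misses.
Subtract the first batch: 18−10=8 makes and 17−12=5 misses.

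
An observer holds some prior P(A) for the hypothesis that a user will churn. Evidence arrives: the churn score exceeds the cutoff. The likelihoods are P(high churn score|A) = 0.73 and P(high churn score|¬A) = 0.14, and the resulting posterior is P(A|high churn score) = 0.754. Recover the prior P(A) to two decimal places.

In odds form, posterior odds = prior odds × likelihood ratio, so prior odds = posterior odds ÷ LR.
Posterior odds = 0.754/(1−0.754) = 3.0650. LR = 0.73/0.14 = 5.2143.
Prior odds = 3.0650/5.2143 = 0.5878, so P(A) = 0.5878/(1+0.5878) ≈ 0.37.

P(A) = 0.37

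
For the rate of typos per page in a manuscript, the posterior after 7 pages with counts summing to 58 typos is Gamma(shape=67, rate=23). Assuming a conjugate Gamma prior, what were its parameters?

Gamma(shape=9, rate=16)

A Gamma(α, β) prior (rate parametrization) on a Poisson rate with n observations summing to S gives posterior Gamma(α+S, β+n).
So α = 67 − 58 = 9 and β = 23 − 7 = 16.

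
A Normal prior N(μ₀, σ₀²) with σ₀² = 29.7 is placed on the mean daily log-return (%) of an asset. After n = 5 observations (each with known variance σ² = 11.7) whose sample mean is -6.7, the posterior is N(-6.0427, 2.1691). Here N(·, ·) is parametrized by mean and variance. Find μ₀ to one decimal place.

μ₀ = 2.3

With known observation variance, the Normal–Normal posterior has precision τ_n = τ₀ + n/σ² and mean μ_n = (τ₀μ₀ + (n/σ²)x̄)/τ_n.
Here τ₀ = 1/29.7 = 0.033670 and τ_data = 5/11.7 = 0.427350, so τ_n = 0.461020.
Rearranging for μ₀: μ₀ = (μ_n·τ_n − τ_data·x̄)/τ₀ = (-6.0427·0.461020 − 0.427350·-6.7) / 0.033670 = 0.077439/0.033670 ≈ 2.3.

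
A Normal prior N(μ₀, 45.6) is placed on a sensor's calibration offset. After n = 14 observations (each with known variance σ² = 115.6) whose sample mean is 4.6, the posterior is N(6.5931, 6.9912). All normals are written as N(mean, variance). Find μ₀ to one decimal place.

With known observation variance, the Normal–Normal posterior has precision τ_n = τ₀ + n/σ² and mean μ_n = (τ₀μ₀ + (n/σ²)x̄)/τ_n.
Here τ₀ = 1/45.6 = 0.021930 and τ_data = 14/115.6 = 0.121107, so τ_n = 0.143037.
Rearranging for μ₀: μ₀ = (μ_n·τ_n − τ_data·x̄)/τ₀ = (6.5931·0.143037 − 0.121107·4.6) / 0.021930 = 0.385965/0.021930 ≈ 17.6.

μ₀ = 17.6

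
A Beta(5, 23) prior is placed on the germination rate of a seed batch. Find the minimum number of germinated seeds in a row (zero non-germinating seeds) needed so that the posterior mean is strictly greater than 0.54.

k = 23

After k germinated seeds and 0 non-germinating seeds the posterior is Beta(5+k, 23), with mean (5+k)/(5+23+k).
Set (5+k)/(28+k) > 0.54 and solve: k > (0.54·28 − 5)/(1 − 0.54) = 22.000.
The smallest integer exceeding 22.000 is 23, and checking k=23: (28)/(51) = 0.5490 > 0.54.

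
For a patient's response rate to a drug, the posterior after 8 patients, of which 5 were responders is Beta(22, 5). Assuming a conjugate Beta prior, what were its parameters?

Beta is conjugate to the binomial likelihood: posterior = Beta(α+s, β+f).
So α = 22 − 5 = 17 and β = 5 − 3 = 2.

Beta(17, 2)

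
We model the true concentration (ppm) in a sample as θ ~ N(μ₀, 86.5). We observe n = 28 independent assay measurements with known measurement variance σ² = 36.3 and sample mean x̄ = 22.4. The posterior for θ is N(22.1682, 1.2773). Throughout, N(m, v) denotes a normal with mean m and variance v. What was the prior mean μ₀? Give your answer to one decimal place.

μ₀ = 6.7

The posterior mean is a precision-weighted average: μ_n = (τ₀μ₀ + τ_data·x̄)/(τ₀+τ_data), with τ₀=1/σ₀² and τ_data=n/σ².
Here τ₀ = 1/86.5 = 0.011561 and τ_data = 28/36.3 = 0.771350, so τ_n = 0.782911.
Rearranging for μ₀: μ₀ = (μ_n·τ_n − τ_data·x̄)/τ₀ = (22.1682·0.782911 − 0.771350·22.4) / 0.011561 = 0.077488/0.011561 ≈ 6.7.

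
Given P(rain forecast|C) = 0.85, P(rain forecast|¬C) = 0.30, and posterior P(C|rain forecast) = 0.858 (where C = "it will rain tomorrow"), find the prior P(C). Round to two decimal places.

Bayes' rule in odds form gives O(C|E) = O(C)·[P(E|C)/P(E|¬C)], hence O(C) = O(C|E)/LR.
Posterior odds = 0.858/(1−0.858) = 6.0423. LR = 0.85/0.30 = 2.8333.
Prior odds = 6.0423/2.8333 = 2.1326, so P(C) = 2.1326/(1+2.1326) ≈ 0.68.

P(C) = 0.68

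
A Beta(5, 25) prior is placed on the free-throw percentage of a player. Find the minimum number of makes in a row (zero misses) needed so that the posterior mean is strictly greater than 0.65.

k = 42

After k makes and 0 misses the posterior is Beta(5+k, 25), with mean (5+k)/(5+25+k).
Set (5+k)/(30+k) > 0.65 and solve: k > (0.65·30 − 5)/(1 − 0.65) = 41.429.
The smallest integer exceeding 41.429 is 42, and checking k=42: (47)/(72) = 0.6528 > 0.65.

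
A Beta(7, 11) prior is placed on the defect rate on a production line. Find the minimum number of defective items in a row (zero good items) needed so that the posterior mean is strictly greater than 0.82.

After k defective items and 0 good items the posterior is Beta(7+k, 11), with mean (7+k)/(7+11+k).
Set (7+k)/(18+k) > 0.82 and solve: k > (0.82·18 − 7)/(1 − 0.82) = 43.111.
The smallest integer exceeding 43.111 is 44, and checking k=44: (51)/(62) = 0.8226 > 0.82.

k = 44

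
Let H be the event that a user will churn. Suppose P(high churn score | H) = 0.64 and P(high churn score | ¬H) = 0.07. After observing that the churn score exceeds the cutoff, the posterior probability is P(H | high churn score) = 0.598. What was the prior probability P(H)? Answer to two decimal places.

P(H) = 0.14

In odds form, posterior odds = prior odds × likelihood ratio, so prior odds = posterior odds ÷ LR.
Posterior odds = 0.598/(1−0.598) = 1.4876. LR = 0.64/0.07 = 9.1429.
Prior odds = 1.4876/9.1429 = 0.1627, so P(H) = 0.1627/(1+0.1627) ≈ 0.14.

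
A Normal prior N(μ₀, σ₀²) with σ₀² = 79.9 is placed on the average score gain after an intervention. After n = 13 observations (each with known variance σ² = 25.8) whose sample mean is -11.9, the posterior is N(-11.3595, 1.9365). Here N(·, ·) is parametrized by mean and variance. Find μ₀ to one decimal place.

μ₀ = 10.4

The posterior mean is a precision-weighted average: μ_n = (τ₀μ₀ + τ_data·x̄)/(τ₀+τ_data), with τ₀=1/σ₀² and τ_data=n/σ².
Here τ₀ = 1/79.9 = 0.012516 and τ_data = 13/25.8 = 0.503876, so τ_n = 0.516392.
Rearranging for μ₀: μ₀ = (μ_n·τ_n − τ_data·x̄)/τ₀ = (-11.3595·0.516392 − 0.503876·-11.9) / 0.012516 = 0.130169/0.012516 ≈ 10.4.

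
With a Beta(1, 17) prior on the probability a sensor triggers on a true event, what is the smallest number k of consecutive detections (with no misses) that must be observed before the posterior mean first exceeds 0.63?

k = 28

After k detections and 0 misses the posterior is Beta(1+k, 17), with mean (1+k)/(1+17+k).
Set (1+k)/(18+k) > 0.63 and solve: k > (0.63·18 − 1)/(1 − 0.63) = 27.946.
The smallest integer exceeding 27.946 is 28, and checking k=28: (29)/(46) = 0.6304 > 0.63.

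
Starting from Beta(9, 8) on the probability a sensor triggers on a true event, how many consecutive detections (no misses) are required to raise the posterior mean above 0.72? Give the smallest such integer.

k = 12

After k detections and 0 misses the posterior is Beta(9+k, 8), with mean (9+k)/(9+8+k).
Set (9+k)/(17+k) > 0.72 and solve: k > (0.72·17 − 9)/(1 − 0.72) = 11.571.
The smallest integer exceeding 11.571 is 12, and checking k=12: (21)/(29) = 0.7241 > 0.72.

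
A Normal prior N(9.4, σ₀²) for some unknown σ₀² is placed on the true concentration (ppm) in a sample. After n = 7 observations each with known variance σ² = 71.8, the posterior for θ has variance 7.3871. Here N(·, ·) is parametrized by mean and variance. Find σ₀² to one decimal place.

Posterior precision equals prior precision plus data precision: 1/σ_n² = 1/σ₀² + n/σ².
So 1/σ₀² = 1/7.3871 − 7/71.8 = 0.135371 − 0.097493 = 0.037878.
Hence σ₀² = 1/0.037878 ≈ 26.4.

σ₀² = 26.4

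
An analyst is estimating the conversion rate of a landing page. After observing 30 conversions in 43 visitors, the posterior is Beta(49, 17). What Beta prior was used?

A Beta(a, b) prior with s successes and f failures in binomial data gives a Beta(a+s, b+f) posterior.
Subtract the data counts: 49−30=19, 17−13=4.

Beta(19, 4)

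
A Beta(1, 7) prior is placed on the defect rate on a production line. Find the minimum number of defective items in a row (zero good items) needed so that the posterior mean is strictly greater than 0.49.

k = 6

After k defective items and 0 good items the posterior is Beta(1+k, 7), with mean (1+k)/(1+7+k).
Set (1+k)/(8+k) > 0.49 and solve: k > (0.49·8 − 1)/(1 − 0.49) = 5.725.
The smallest integer exceeding 5.725 is 6, and checking k=6: (7)/(14) = 0.5000 > 0.49.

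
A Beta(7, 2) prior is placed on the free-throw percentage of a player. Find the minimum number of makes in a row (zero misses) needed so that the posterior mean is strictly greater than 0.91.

k = 14

After k makes and 0 misses the posterior is Beta(7+k, 2), with mean (7+k)/(7+2+k).
Set (7+k)/(9+k) > 0.91 and solve: k > (0.91·9 − 7)/(1 − 0.91) = 13.222.
The smallest integer exceeding 13.222 is 14, and checking k=14: (21)/(23) = 0.9130 > 0.91.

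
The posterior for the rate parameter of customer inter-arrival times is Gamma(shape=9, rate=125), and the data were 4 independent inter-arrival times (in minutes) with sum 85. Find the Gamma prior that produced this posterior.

Gamma–exponential conjugacy: posterior shape = α + n, posterior rate = β + Σtᵢ.
So α = 9 − 4 = 5 and β = 125 − 85 = 40.

Gamma(shape=5, rate=40)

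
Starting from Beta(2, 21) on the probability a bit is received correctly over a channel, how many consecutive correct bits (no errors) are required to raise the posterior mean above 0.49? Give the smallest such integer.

k = 19

After k correct bits and 0 errors the posterior is Beta(2+k, 21), with mean (2+k)/(2+21+k).
Set (2+k)/(23+k) > 0.49 and solve: k > (0.49·23 − 2)/(1 − 0.49) = 18.176.
The smallest integer exceeding 18.176 is 19, and checking k=19: (21)/(42) = 0.5000 > 0.49.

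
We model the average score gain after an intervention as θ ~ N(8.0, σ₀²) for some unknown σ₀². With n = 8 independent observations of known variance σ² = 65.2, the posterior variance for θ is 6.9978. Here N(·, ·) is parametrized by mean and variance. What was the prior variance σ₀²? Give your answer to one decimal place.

Posterior precision equals prior precision plus data precision: 1/σ_n² = 1/σ₀² + n/σ².
So 1/σ₀² = 1/6.9978 − 8/65.2 = 0.142902 − 0.122699 = 0.020203.
Hence σ₀² = 1/0.020203 ≈ 49.5.

σ₀² = 49.5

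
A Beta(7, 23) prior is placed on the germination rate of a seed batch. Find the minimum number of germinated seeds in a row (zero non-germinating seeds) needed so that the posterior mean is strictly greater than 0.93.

k = 299

After k germinated seeds and 0 non-germinating seeds the posterior is Beta(7+k, 23), with mean (7+k)/(7+23+k).
Set (7+k)/(30+k) > 0.93 and solve: k > (0.93·30 − 7)/(1 − 0.93) = 298.571.
The smallest integer exceeding 298.571 is 299.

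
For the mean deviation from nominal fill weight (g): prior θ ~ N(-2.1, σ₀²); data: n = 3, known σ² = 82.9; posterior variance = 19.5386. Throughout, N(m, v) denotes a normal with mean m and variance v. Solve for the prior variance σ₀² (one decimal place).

Posterior precision equals prior precision plus data precision: 1/σ_n² = 1/σ₀² + n/σ².
So 1/σ₀² = 1/19.5386 − 3/82.9 = 0.051181 − 0.036188 = 0.014993.
Hence σ₀² = 1/0.014993 ≈ 66.7.

σ₀² = 66.7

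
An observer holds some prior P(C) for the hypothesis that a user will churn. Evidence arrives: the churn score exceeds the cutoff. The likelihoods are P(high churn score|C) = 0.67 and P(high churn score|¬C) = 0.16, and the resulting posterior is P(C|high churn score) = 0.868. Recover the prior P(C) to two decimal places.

In odds form, posterior odds = prior odds × likelihood ratio, so prior odds = posterior odds ÷ LR.
Posterior odds = 0.868/(1−0.868) = 6.5758. LR = 0.67/0.16 = 4.1875.
Prior odds = 6.5758/4.1875 = 1.5703, so P(C) = 1.5703/(1+1.5703) ≈ 0.61.

P(C) = 0.61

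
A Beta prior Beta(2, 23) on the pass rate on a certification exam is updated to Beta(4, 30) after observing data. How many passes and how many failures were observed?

2 passes and 7 failures

Beta is conjugate to the binomial likelihood: posterior = Beta(a+s, b+f).
Match parameters: s=4−2=2, f=30−23=7.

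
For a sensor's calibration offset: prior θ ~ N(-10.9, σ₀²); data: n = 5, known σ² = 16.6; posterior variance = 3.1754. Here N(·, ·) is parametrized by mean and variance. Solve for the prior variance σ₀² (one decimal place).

For the Normal–Normal model with known σ², precisions add: τ_n = τ₀ + n/σ².
So 1/σ₀² = 1/3.1754 − 5/16.6 = 0.314921 − 0.301205 = 0.013716.
Hence σ₀² = 1/0.013716 ≈ 72.9.

σ₀² = 72.9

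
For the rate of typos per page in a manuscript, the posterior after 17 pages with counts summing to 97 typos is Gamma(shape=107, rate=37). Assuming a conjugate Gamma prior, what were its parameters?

A Gamma(α, β) prior (rate parametrization) on a Poisson rate with n observations summing to S gives posterior Gamma(α+S, β+n).
So α = 107 − 97 = 10 and β = 37 − 17 = 20.

Gamma(shape=10, rate=20)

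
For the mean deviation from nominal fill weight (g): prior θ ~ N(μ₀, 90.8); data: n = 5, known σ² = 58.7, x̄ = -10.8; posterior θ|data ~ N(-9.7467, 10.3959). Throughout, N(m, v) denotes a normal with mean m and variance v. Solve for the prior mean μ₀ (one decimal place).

With known observation variance, the Normal–Normal posterior has precision τ_n = τ₀ + n/σ² and mean μ_n = (τ₀μ₀ + (n/σ²)x̄)/τ_n.
Here τ₀ = 1/90.8 = 0.011013 and τ_data = 5/58.7 = 0.085179, so τ_n = 0.096192.
Rearranging for μ₀: μ₀ = (μ_n·τ_n − τ_data·x̄)/τ₀ = (-9.7467·0.096192 − 0.085179·-10.8) / 0.011013 = -0.017621/0.011013 ≈ -1.6.

μ₀ = -1.6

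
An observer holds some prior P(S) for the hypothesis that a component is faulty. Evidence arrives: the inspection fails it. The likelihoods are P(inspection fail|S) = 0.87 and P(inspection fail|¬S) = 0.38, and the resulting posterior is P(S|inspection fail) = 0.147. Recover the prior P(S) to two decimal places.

P(S) = 0.07

In odds form, posterior odds = prior odds × likelihood ratio, so prior odds = posterior odds ÷ LR.
Posterior odds = 0.147/(1−0.147) = 0.1723. LR = 0.87/0.38 = 2.2895.
Prior odds = 0.1723/2.2895 = 0.0753, so P(S) = 0.0753/(1+0.0753) ≈ 0.07.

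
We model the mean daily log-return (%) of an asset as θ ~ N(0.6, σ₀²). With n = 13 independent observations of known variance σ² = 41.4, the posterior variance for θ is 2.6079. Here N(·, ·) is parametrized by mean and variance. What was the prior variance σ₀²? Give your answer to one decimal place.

σ₀² = 14.4

Posterior precision equals prior precision plus data precision: 1/σ_n² = 1/σ₀² + n/σ².
So 1/σ₀² = 1/2.6079 − 13/41.4 = 0.383450 − 0.314010 = 0.069440.
Hence σ₀² = 1/0.069440 ≈ 14.4.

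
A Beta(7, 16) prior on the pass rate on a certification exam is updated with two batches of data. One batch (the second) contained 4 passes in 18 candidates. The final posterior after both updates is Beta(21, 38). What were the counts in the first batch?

10 passes and 8 failures

Because Beta–binomial updating is additive in the counts, the combined data contributed (α_post−α_prior, β_post−β_prior) successes and failures.
Total across both batches: 21−7=14 passes, 38−16=22 failures.
Subtract the second batch: 14−4=10 passes and 22−14=8 failures.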